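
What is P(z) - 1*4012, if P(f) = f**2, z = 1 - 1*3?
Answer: -4008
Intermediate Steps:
z = -2 (z = 1 - 3 = -2)
P(z) - 1*4012 = (-2)**2 - 1*4012 = 4 - 4012 = -4008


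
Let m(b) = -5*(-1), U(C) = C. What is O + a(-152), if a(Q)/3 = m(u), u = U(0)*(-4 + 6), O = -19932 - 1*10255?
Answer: -30172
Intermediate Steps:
O = -30187 (O = -19932 - 10255 = -30187)
u = 0 (u = 0*(-4 + 6) = 0*2 = 0)
m(b) = 5
a(Q) = 15 (a(Q) = 3*5 = 15)
O + a(-152) = -30187 + 15 = -30172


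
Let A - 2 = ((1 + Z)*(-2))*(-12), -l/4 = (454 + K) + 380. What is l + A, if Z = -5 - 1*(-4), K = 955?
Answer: -7154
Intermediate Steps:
Z = -1 (Z = -5 + 4 = -1)
l = -7156 (l = -4*((454 + 955) + 380) = -4*(1409 + 380) = -4*1789 = -7156)
A = 2 (A = 2 + ((1 - 1)*(-2))*(-12) = 2 + (0*(-2))*(-12) = 2 + 0*(-12) = 2 + 0 = 2)
l + A = -7156 + 2 = -7154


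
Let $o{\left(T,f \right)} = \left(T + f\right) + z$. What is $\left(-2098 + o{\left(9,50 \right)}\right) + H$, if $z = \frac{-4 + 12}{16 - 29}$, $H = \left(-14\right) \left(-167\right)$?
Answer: $\frac{3879}{13} \approx 298.38$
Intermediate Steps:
$H = 2338$
$z = - \frac{8}{13}$ ($z = \frac{8}{-13} = 8 \left(- \frac{1}{13}\right) = - \frac{8}{13} \approx -0.61539$)
$o{\left(T,f \right)} = - \frac{8}{13} + T + f$ ($o{\left(T,f \right)} = \left(T + f\right) - \frac{8}{13} = - \frac{8}{13} + T + f$)
$\left(-2098 + o{\left(9,50 \right)}\right) + H = \left(-2098 + \left(- \frac{8}{13} + 9 + 50\right)\right) + 2338 = \left(-2098 + \frac{759}{13}\right) + 2338 = - \frac{26515}{13} + 2338 = \frac{3879}{13}$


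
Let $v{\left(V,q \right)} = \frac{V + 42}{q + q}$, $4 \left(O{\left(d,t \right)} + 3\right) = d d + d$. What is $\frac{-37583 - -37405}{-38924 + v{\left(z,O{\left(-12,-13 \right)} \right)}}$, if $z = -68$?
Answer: $\frac{5340}{1167733} \approx 0.004573$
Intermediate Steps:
$O{\left(d,t \right)} = -3 + \frac{d}{4} + \frac{d^{2}}{4}$ ($O{\left(d,t \right)} = -3 + \frac{d d + d}{4} = -3 + \frac{d^{2} + d}{4} = -3 + \frac{d + d^{2}}{4} = -3 + \left(\frac{d}{4} + \frac{d^{2}}{4}\right) = -3 + \frac{d}{4} + \frac{d^{2}}{4}$)
$v{\left(V,q \right)} = \frac{42 + V}{2 q}$
$\frac{-37583 - -37405}{-38924 + v{\left(z,O{\left(-12,-13 \right)} \right)}} = \frac{-37583 - -37405}{-38924 + \frac{42 - 68}{2 \left(-3 + \frac{1}{4} \left(-12\right) + \frac{\left(-12\right)^{2}}{4}\right)}} = \frac{-37583 + 37405}{-38924 + \frac{1}{2} \frac{1}{-3 - 3 + \frac{1}{4} \cdot 144} \left(-26\right)} = - \frac{178}{-38924 + \frac{1}{2} \frac{1}{-3 - 3 + 36} \left(-26\right)} = - \frac{178}{-38924 + \frac{1}{2} \cdot \frac{1}{30} \left(-26\right)} = - \frac{178}{-38924 - \frac{13}{30}} = - \frac{178}{- \frac{1167733}{30}} = \left(-178\right) \left(- \frac{30}{1167733}\right) = \frac{5340}{1167733}$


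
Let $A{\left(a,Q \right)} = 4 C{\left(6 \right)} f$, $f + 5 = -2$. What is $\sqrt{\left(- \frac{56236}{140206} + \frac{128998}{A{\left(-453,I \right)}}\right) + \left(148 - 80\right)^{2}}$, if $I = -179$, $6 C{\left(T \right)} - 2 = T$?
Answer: $\frac{\sqrt{4501340974516386}}{1962884} \approx 34.18$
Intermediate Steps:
$f = -7$ ($f = -5 - 2 = -7$)
$C{\left(T \right)} = \frac{1}{3} + \frac{T}{6}$
$A{\left(a,Q \right)} = - \frac{112}{3}$ ($A{\left(a,Q \right)} = 4 \left(\frac{1}{3} + \frac{1}{6} \cdot 6\right) \left(-7\right) = 4 \left(\frac{1}{3} + 1\right) \left(-7\right) = 4 \cdot \frac{4}{3} \left(-7\right) = \frac{16}{3} \left(-7\right) = - \frac{112}{3}$)
$\sqrt{\left(- \frac{56236}{140206} + \frac{128998}{A{\left(-453,I \right)}}\right) + \left(148 - 80\right)^{2}} = \sqrt{\left(- \frac{56236}{140206} + \frac{128998}{- \frac{112}{3}}\right) + \left(148 - 80\right)^{2}} = \sqrt{\left(\left(-56236\right) \frac{1}{140206} + 128998 \left(- \frac{3}{112}\right)\right) + 68^{2}} = \sqrt{\left(- \frac{28118}{70103} - \frac{193497}{56}\right) + 4624} = \sqrt{- \frac{13566294799}{3925768} + 4624} = \sqrt{\frac{4586456433}{3925768}} = \frac{\sqrt{4501340974516386}}{1962884}$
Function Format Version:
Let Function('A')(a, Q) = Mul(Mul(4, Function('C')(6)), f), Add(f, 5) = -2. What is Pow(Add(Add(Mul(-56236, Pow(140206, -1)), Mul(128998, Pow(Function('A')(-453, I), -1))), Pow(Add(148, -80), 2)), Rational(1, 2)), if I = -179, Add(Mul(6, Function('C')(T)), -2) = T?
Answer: Mul(Rational(1, 1962884), Pow(4501340974516386, Rational(1, 2))) ≈ 34.180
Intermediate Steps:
f = -7 (f = Add(-5, -2) = -7)
Function('C')(T) = Add(Rational(1, 3), Mul(Rational(1, 6), T))
Function('A')(a, Q) = Rational(-112, 3) (Function('A')(a, Q) = Mul(Mul(4, Add(Rational(1, 3), Mul(Rational(1, 6), 6))), -7) = Mul(Mul(4, Add(Rational(1, 3), 1)), -7) = Mul(Mul(4, Rational(4, 3)), -7) = Mul(Rational(16, 3), -7) = Rational(-112, 3))
Pow(Add(Add(Mul(-56236, Pow(140206, -1)), Mul(128998, Pow(Function('A')(-453, I), -1))), Pow(Add(148, -80), 2)), Rational(1, 2)) = Pow(Add(Add(Mul(-56236, Pow(140206, -1)), Mul(128998, Pow(Rational(-112, 3), -1))), Pow(Add(148, -80), 2)), Rational(1, 2)) = Pow(Add(Add(Mul(-56236, Rational(1, 140206)), Mul(128998, Rational(-3, 112))), Pow(68, 2)), Rational(1, 2)) = Pow(Add(Add(Rational(-28118, 70103), Rational(-193497, 56)), 4624), Rational(1, 2)) = Pow(Add(Rational(-13566294799, 3925768), 4624), Rational(1, 2)) = Pow(Rational(4586456433, 3925768), Rational(1, 2)) = Mul(Rational(1, 1962884), Pow(4501340974516386, Rational(1, 2)))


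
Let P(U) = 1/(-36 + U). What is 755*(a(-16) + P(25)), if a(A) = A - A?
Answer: -755/11 ≈ -68.636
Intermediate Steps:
a(A) = 0
755*(a(-16) + P(25)) = 755*(0 + 1/(-36 + 25)) = 755*(0 + 1/(-11)) = 755*(0 - 1/11) = 755*(-1/11) = -755/11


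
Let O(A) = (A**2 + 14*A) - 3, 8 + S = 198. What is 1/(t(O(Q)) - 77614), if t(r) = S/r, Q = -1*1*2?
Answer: -27/2095768 ≈ -1.2883e-5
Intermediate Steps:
S = 190 (S = -8 + 198 = 190)
Q = -2 (Q = -1*2 = -2)
O(A) = -3 + A**2 + 14*A
t(r) = 190/r
1/(t(O(Q)) - 77614) = 1/(190/(-3 + (-2)**2 + 14*(-2)) - 77614) = 1/(190/(-3 + 4 - 28) - 77614) = 1/(190/(-27) - 77614) = 1/(190*(-1/27) - 77614) = 1/(-190/27 - 77614) = 1/(-2095768/27) = -27/2095768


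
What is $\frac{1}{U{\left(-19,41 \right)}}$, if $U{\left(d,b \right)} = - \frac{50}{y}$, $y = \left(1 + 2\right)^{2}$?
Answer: $- \frac{9}{50} \approx -0.18$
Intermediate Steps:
$y = 9$ ($y = 3^{2} = 9$)
$U{\left(d,b \right)} = - \frac{50}{9}$
$\frac{1}{U{\left(-19,41 \right)}} = \frac{1}{- \frac{50}{9}} = - \frac{9}{50}$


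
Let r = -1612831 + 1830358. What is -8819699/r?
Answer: -8819699/217527 ≈ -40.545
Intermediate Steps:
r = 217527
-8819699/r = -8819699/217527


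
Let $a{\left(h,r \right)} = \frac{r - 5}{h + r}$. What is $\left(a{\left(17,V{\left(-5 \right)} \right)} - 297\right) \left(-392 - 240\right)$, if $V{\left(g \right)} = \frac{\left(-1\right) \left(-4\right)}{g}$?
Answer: $\frac{15222352}{81} \approx 1.8793 \cdot 10^{5}$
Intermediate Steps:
$V{\left(g \right)} = \frac{4}{g}$
$a{\left(h,r \right)} = \frac{-5 + r}{h + r}$
$\left(a{\left(17,V{\left(-5 \right)} \right)} - 297\right) \left(-392 - 240\right) = \left(\frac{-5 + \frac{4}{-5}}{17 + \frac{4}{-5}} - 297\right) \left(-392 - 240\right) = \left(\frac{-5 + 4 \left(- \frac{1}{5}\right)}{17 + 4 \left(- \frac{1}{5}\right)} - 297\right) \left(-632\right) = \left(\frac{-5 - \frac{4}{5}}{17 - \frac{4}{5}} - 297\right) \left(-632\right) = \left(\frac{1}{\frac{81}{5}} \left(- \frac{29}{5}\right) - 297\right) \left(-632\right) = \left(\frac{5}{81} \left(- \frac{29}{5}\right) - 297\right) \left(-632\right) = \left(- \frac{29}{81} - 297\right) \left(-632\right) = \left(- \frac{24086}{81}\right) \left(-632\right) = \frac{15222352}{81}$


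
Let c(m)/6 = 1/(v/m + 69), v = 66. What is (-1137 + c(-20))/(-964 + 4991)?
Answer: -248983/881913 ≈ -0.28232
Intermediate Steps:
c(m) = 6/(69 + 66/m) (c(m) = 6/(66/m + 69) = 6/(69 + 66/m))
(-1137 + c(-20))/(-964 + 4991) = (-1137 + 2*(-20)/(22 + 23*(-20)))/(-964 + 4991) = (-1137 + 2*(-20)/(22 - 460))/4027 = (-1137 + 2*(-20)/(-438))*(1/4027) = (-1137 + 2*(-20)*(-1/438))*(1/4027) = (-1137 + 20/219)*(1/4027) = -248983/219*1/4027 = -248983/881913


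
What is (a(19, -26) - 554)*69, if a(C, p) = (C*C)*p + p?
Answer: -687654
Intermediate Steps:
a(C, p) = p + p*C² (a(C, p) = C²*p + p = p*C² + p = p + p*C²)
(a(19, -26) - 554)*69 = (-26*(1 + 19²) - 554)*69 = (-26*(1 + 361) - 554)*69 = (-26*362 - 554)*69 = (-9412 - 554)*69 = -9966*69 = -687654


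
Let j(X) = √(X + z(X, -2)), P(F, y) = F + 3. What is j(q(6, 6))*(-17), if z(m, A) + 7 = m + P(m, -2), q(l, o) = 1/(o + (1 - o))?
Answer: -17*I ≈ -17.0*I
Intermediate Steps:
P(F, y) = 3 + F
q(l, o) = 1 (q(l, o) = 1/1 = 1)
z(m, A) = -4 + 2*m (z(m, A) = -7 + (m + (3 + m)) = -7 + (3 + 2*m) = -4 + 2*m)
j(X) = √(-4 + 3*X) (j(X) = √(X + (-4 + 2*X)) = √(-4 + 3*X))
j(q(6, 6))*(-17) = √(-4 + 3*1)*(-17) = √(-4 + 3)*(-17) = √(-1)*(-17) = I*(-17) = -17*I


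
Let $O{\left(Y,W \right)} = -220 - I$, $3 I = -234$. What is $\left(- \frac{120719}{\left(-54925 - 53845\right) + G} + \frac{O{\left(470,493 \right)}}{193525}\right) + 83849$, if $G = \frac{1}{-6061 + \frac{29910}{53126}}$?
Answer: $\frac{4658016961267570909469}{55551710189139075} \approx 83850.0$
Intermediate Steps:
$I = -78$ ($I = \frac{1}{3} \left(-234\right) = -78$)
$G = - \frac{26563}{160983388}$ ($G = \frac{1}{-6061 + 29910 \cdot \frac{1}{53126}} = \frac{1}{-6061 + \frac{14955}{26563}} = \frac{1}{- \frac{160983388}{26563}} = - \frac{26563}{160983388} \approx -0.000165$)
$O{\left(Y,W \right)} = -142$ ($O{\left(Y,W \right)} = -220 - -78 = -220 + 78 = -142$)
$\left(- \frac{120719}{\left(-54925 - 53845\right) + G} + \frac{O{\left(470,493 \right)}}{193525}\right) + 83849 = \left(- \frac{120719}{\left(-54925 - 53845\right) - \frac{26563}{160983388}} - \frac{142}{193525}\right) + 83849 = \left(- \frac{120719}{-108770 - \frac{26563}{160983388}} - \frac{142}{193525}\right) + 83849 = \left(- \frac{120719}{- \frac{17510163139323}{160983388}} - \frac{142}{193525}\right) + 83849 = \left(\left(-120719\right) \left(- \frac{160983388}{17510163139323}\right) - \frac{142}{193525}\right) + 83849 = \left(\frac{318586124852}{287051854743} - \frac{142}{193525}\right) + 83849 = \frac{61613618448609794}{55551710189139075} + 83849 = \frac{4658016961267570909469}{55551710189139075}$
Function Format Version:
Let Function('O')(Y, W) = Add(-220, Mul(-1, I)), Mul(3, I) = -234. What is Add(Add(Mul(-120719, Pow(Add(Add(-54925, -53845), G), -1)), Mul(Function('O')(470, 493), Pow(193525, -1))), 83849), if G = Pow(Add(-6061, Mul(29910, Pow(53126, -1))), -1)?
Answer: Rational(4658016961267570909469, 55551710189139075) ≈ 83850.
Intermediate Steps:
I = -78 (I = Mul(Rational(1, 3), -234) = -78)
G = Rational(-26563, 160983388) (G = Pow(Add(-6061, Mul(29910, Rational(1, 53126))), -1) = Pow(Add(-6061, Rational(14955, 26563)), -1) = Pow(Rational(-160983388, 26563), -1) = Rational(-26563, 160983388) ≈ -0.00016500)
Function('O')(Y, W) = -142 (Function('O')(Y, W) = Add(-220, Mul(-1, -78)) = Add(-220, 78) = -142)
Add(Add(Mul(-120719, Pow(Add(Add(-54925, -53845), G), -1)), Mul(Function('O')(470, 493), Pow(193525, -1))), 83849) = Add(Add(Mul(-120719, Pow(Add(Add(-54925, -53845), Rational(-26563, 160983388)), -1)), Mul(-142, Pow(193525, -1))), 83849) = Add(Add(Mul(-120719, Pow(Add(-108770, Rational(-26563, 160983388)), -1)), Mul(-142, Rational(1, 193525))), 83849) = Add(Add(Mul(-120719, Pow(Rational(-17510163139323, 160983388), -1)), Rational(-142, 193525)), 83849) = Add(Add(Mul(-120719, Rational(-160983388, 17510163139323)), Rational(-142, 193525)), 83849) = Add(Add(Rational(318586124852, 287051854743), Rational(-142, 193525)), 83849) = Add(Rational(61613618448609794, 55551710189139075), 83849) = Rational(4658016961267570909469, 55551710189139075)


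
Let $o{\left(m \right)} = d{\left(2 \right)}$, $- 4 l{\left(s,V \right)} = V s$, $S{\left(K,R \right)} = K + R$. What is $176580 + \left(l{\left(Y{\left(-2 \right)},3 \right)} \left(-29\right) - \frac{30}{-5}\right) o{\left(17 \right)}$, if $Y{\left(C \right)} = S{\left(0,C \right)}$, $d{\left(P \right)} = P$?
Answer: $176505$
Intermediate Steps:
$Y{\left(C \right)} = C$ ($Y{\left(C \right)} = 0 + C = C$)
$l{\left(s,V \right)} = - \frac{V s}{4}$
$o{\left(m \right)} = 2$
$176580 + \left(l{\left(Y{\left(-2 \right)},3 \right)} \left(-29\right) - \frac{30}{-5}\right) o{\left(17 \right)} = 176580 + \left(\left(- \frac{1}{4}\right) 3 \left(-2\right) \left(-29\right) - \frac{30}{-5}\right) 2 = 176580 + \left(\frac{3}{2} \left(-29\right) - -6\right) 2 = 176580 + \left(- \frac{87}{2} + 6\right) 2 = 176580 - 75 = 176505$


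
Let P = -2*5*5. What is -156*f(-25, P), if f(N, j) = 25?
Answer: -3900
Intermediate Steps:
P = -50 (P = -10*5 = -50)
-156*f(-25, P) = -156*25 = -3900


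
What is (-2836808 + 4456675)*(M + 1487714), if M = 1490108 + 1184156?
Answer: 6741850816926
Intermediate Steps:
M = 2674264
(-2836808 + 4456675)*(M + 1487714) = (-2836808 + 4456675)*(2674264 + 1487714) = 1619867*4161978 = 6741850816926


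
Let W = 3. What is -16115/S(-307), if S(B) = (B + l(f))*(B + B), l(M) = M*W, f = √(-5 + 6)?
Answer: -16115/186656 ≈ -0.086335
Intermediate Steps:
f = 1 (f = √1 = 1)
l(M) = 3*M (l(M) = M*3 = 3*M)
S(B) = 2*B*(3 + B) (S(B) = (B + 3*1)*(B + B) = (B + 3)*(2*B) = (3 + B)*(2*B) = 2*B*(3 + B))
-16115/S(-307) = -16115*(-1/(614*(3 - 307))) = -16115/(2*(-307)*(-304)) = -16115/186656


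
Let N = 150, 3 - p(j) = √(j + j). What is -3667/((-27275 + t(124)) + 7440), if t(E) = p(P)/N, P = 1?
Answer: 1636534612350/8852094711007 - 550050*√2/8852094711007 ≈ 0.18488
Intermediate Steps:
p(j) = 3 - √2*√j (p(j) = 3 - √(j + j) = 3 - √(2*j) = 3 - √2*√j)
t(E) = 1/50 - √2/150 (t(E) = (3 - √2*√1)/150 = (3 - 1*√2*1)*(1/150) = (3 - √2)*(1/150) = 1/50 - √2/150)
-3667/((-27275 + t(124)) + 7440) = -3667/((-27275 + (1/50 - √2/150)) + 7440) = -3667/((-1363749/50 - √2/150) + 7440) = -3667/(-991749/50 - √2/150)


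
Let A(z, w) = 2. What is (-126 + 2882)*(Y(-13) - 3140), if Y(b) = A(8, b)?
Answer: -8648328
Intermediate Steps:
Y(b) = 2
(-126 + 2882)*(Y(-13) - 3140) = (-126 + 2882)*(2 - 3140) = 2756*(-3138) = -8648328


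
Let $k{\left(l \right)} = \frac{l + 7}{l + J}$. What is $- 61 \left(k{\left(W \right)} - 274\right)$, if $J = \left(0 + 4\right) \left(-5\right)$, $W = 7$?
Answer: $\frac{218136}{13} \approx 16780.0$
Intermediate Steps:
$J = -20$ ($J = 4 \left(-5\right) = -20$)
$k{\left(l \right)} = \frac{7 + l}{-20 + l}$ ($k{\left(l \right)} = \frac{l + 7}{l - 20} = \frac{7 + l}{-20 + l}$)
$- 61 \left(k{\left(W \right)} - 274\right) = - 61 \left(\frac{7 + 7}{-20 + 7} - 274\right) = - 61 \left(\frac{1}{-13} \cdot 14 - 274\right) = - 61 \left(\left(- \frac{1}{13}\right) 14 - 274\right) = - 61 \left(- \frac{14}{13} - 274\right) = \left(-61\right) \left(- \frac{3576}{13}\right) = \frac{218136}{13}$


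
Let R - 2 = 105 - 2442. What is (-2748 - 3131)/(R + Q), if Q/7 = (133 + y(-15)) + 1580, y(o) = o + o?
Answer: -5879/9446 ≈ -0.62238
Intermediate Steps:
y(o) = 2*o
Q = 11781 (Q = 7*((133 + 2*(-15)) + 1580) = 7*((133 - 30) + 1580) = 7*(103 + 1580) = 7*1683 = 11781)
R = -2335 (R = 2 + (105 - 2442) = 2 - 2337 = -2335)
(-2748 - 3131)/(R + Q) = (-2748 - 3131)/(-2335 + 11781) = -5879/9446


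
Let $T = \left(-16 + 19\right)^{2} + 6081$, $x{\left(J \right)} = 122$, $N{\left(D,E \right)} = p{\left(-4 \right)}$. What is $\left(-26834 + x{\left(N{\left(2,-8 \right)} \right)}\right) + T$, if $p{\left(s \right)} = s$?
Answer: $-20622$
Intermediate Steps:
$N{\left(D,E \right)} = -4$
$T = 6090$ ($T = 3^{2} + 6081 = 9 + 6081 = 6090$)
$\left(-26834 + x{\left(N{\left(2,-8 \right)} \right)}\right) + T = \left(-26834 + 122\right) + 6090 = -26712 + 6090 = -20622$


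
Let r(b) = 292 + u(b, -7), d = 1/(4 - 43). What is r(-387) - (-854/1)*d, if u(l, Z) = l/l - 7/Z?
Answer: 10612/39 ≈ 272.10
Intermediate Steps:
u(l, Z) = 1 - 7/Z
d = -1/39 (d = 1/(-39) = -1/39 ≈ -0.025641)
r(b) = 294 (r(b) = 292 + (-7 - 7)/(-7) = 292 - ⅐*(-14) = 292 + 2 = 294)
r(-387) - (-854/1)*d = 294 - (-854/1)*(-1)/39 = 294 - (-854)*(-1)/39 = 294 - 1*854/39 = 294 - 854/39 = 10612/39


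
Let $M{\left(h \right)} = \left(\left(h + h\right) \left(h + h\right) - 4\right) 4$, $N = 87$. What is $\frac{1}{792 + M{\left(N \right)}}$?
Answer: $\frac{1}{121880} \approx 8.2048 \cdot 10^{-6}$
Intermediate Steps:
$M{\left(h \right)} = -16 + 16 h^{2}$ ($M{\left(h \right)} = \left(2 h 2 h - 4\right) 4 = \left(4 h^{2} - 4\right) 4 = \left(-4 + 4 h^{2}\right) 4 = -16 + 16 h^{2}$)
$\frac{1}{792 + M{\left(N \right)}} = \frac{1}{792 - \left(16 - 16 \cdot 87^{2}\right)} = \frac{1}{792 + \left(-16 + 16 \cdot 7569\right)} = \frac{1}{792 + \left(-16 + 121104\right)} = \frac{1}{792 + 121088} = \frac{1}{121880}$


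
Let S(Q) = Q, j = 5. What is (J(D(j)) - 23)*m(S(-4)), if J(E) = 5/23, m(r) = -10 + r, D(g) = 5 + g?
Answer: 7336/23 ≈ 318.96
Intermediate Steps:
J(E) = 5/23 (J(E) = 5*(1/23) = 5/23)
(J(D(j)) - 23)*m(S(-4)) = (5/23 - 23)*(-10 - 4) = -524/23*(-14) = 7336/23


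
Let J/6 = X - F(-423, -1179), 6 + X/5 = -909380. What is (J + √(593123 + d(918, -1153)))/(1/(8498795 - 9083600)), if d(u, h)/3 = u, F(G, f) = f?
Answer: 15950267481330 - 584805*√595877 ≈ 1.5950e+13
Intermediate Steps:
X = -4546930 (X = -30 + 5*(-909380) = -30 - 4546900 = -4546930)
d(u, h) = 3*u
J = -27274506 (J = 6*(-4546930 - 1*(-1179)) = 6*(-4546930 + 1179) = 6*(-4545751) = -27274506)
(J + √(593123 + d(918, -1153)))/(1/(8498795 - 9083600)) = (-27274506 + √(593123 + 3*918))/(1/(8498795 - 9083600)) = (-27274506 + √(593123 + 2754))/(1/(-584805)) = (-27274506 + √595877)/(-1/584805) = (-27274506 + √595877)*(-584805) = 15950267481330 - 584805*√595877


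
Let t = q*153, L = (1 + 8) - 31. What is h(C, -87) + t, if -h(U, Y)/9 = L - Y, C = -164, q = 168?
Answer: 25119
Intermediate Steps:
L = -22 (L = 9 - 31 = -22)
h(U, Y) = 198 + 9*Y (h(U, Y) = -9*(-22 - Y) = 198 + 9*Y)
t = 25704 (t = 168*153 = 25704)
h(C, -87) + t = (198 + 9*(-87)) + 25704 = (198 - 783) + 25704 = -585 + 25704 = 25119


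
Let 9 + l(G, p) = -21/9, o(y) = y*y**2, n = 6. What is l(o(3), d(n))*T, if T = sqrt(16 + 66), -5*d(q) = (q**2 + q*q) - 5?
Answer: -34*sqrt(82)/3 ≈ -102.63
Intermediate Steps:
o(y) = y**3
d(q) = 1 - 2*q**2/5 (d(q) = -((q**2 + q*q) - 5)/5 = -((q**2 + q**2) - 5)/5 = -(2*q**2 - 5)/5 = -(-5 + 2*q**2)/5 = 1 - 2*q**2/5)
l(G, p) = -34/3 (l(G, p) = -9 - 21/9 = -9 - 21*1/9 = -9 - 7/3 = -34/3)
T = sqrt(82) ≈ 9.0554
l(o(3), d(n))*T = -34*sqrt(82)/3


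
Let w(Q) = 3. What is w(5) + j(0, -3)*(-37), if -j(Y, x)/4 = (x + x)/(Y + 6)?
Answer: -145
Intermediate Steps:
j(Y, x) = -8*x/(6 + Y) (j(Y, x) = -4*(x + x)/(Y + 6) = -4*2*x/(6 + Y) = -8*x/(6 + Y))
w(5) + j(0, -3)*(-37) = 3 - 8*(-3)/(6 + 0)*(-37) = 3 - 8*(-3)/6*(-37) = 3 - 8*(-3)*⅙*(-37) = 3 + 4*(-37) = 3 - 148 = -145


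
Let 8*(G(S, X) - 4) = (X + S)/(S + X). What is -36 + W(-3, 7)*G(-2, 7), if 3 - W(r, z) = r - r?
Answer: -189/8 ≈ -23.625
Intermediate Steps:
W(r, z) = 3 (W(r, z) = 3 - (r - r) = 3 - 1*0 = 3 + 0 = 3)
G(S, X) = 33/8 (G(S, X) = 4 + ((X + S)/(S + X))/8 = 4 + ((S + X)/(S + X))/8 = 4 + (⅛)*1 = 4 + ⅛ = 33/8)
-36 + W(-3, 7)*G(-2, 7) = -36 + 3*(33/8) = -36 + 99/8 = -189/8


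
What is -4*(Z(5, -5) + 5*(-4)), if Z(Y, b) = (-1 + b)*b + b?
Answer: -20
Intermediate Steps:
Z(Y, b) = b + b*(-1 + b) (Z(Y, b) = b*(-1 + b) + b = b + b*(-1 + b))
-4*(Z(5, -5) + 5*(-4)) = -4*((-5)² + 5*(-4)) = -4*(25 - 20) = -4*5 = -20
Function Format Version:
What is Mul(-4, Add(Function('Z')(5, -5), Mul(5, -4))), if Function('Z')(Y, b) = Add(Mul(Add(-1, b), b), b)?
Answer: -20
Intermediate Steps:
Function('Z')(Y, b) = Add(b, Mul(b, Add(-1, b))) (Function('Z')(Y, b) = Add(Mul(b, Add(-1, b)), b) = Add(b, Mul(b, Add(-1, b))))
Mul(-4, Add(Function('Z')(5, -5), Mul(5, -4))) = Mul(-4, Add(Pow(-5, 2), Mul(5, -4))) = Mul(-4, Add(25, -20)) = Mul(-4, 5) = -20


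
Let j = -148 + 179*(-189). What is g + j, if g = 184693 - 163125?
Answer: -12411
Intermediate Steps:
g = 21568
j = -33979 (j = -148 - 33831 = -33979)
g + j = 21568 - 33979 = -12411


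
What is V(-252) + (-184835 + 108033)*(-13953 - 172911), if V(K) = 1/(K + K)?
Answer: 7233170579711/504 ≈ 1.4352e+10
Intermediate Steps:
V(K) = 1/(2*K)
V(-252) + (-184835 + 108033)*(-13953 - 172911) = (½)/(-252) + (-184835 + 108033)*(-13953 - 172911) = (½)*(-1/252) - 76802*(-186864) = -1/504 + 14351528928 = 7233170579711/504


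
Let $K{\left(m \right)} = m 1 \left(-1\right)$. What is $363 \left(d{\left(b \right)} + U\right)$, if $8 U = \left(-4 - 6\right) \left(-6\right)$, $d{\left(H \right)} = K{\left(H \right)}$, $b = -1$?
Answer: $\frac{6171}{2} \approx 3085.5$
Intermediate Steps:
$K{\left(m \right)} = - m$ ($K{\left(m \right)} = m \left(-1\right) = - m$)
$d{\left(H \right)} = - H$
$U = \frac{15}{2}$ ($U = \frac{\left(-4 - 6\right) \left(-6\right)}{8} = \frac{\left(-10\right) \left(-6\right)}{8} = \frac{1}{8} \cdot 60 = \frac{15}{2} \approx 7.5$)
$363 \left(d{\left(b \right)} + U\right) = 363 \left(\left(-1\right) \left(-1\right) + \frac{15}{2}\right) = 363 \left(1 + \frac{15}{2}\right) = 363 \cdot \frac{17}{2} = \frac{6171}{2}$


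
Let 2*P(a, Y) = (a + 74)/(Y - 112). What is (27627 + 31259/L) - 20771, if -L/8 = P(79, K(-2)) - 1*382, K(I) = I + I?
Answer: 609561623/88777 ≈ 6866.2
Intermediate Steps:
K(I) = 2*I
P(a, Y) = (74 + a)/(2*(-112 + Y)) (P(a, Y) = ((a + 74)/(Y - 112))/2 = ((74 + a)/(-112 + Y))/2 = (74 + a)/(2*(-112 + Y)))
L = 88777/29 (L = -8*((74 + 79)/(2*(-112 + 2*(-2))) - 1*382) = -8*((1/2)*153/(-112 - 4) - 382) = -8*((1/2)*153/(-116) - 382) = -8*((1/2)*(-1/116)*153 - 382) = -8*(-153/232 - 382) = -8*(-88777/232) = 88777/29 ≈ 3061.3)
(27627 + 31259/L) - 20771 = (27627 + 31259/(88777/29)) - 20771 = (27627 + 31259*(29/88777)) - 20771 = (27627 + 906511/88777) - 20771 = 2453548690/88777 - 20771 = 609561623/88777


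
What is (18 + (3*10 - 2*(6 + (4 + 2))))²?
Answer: 576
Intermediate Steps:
(18 + (3*10 - 2*(6 + (4 + 2))))² = (18 + (30 - 2*(6 + 6)))² = (18 + (30 - 2*12))² = (18 + (30 - 24))² = (18 + 6)² = 24² = 576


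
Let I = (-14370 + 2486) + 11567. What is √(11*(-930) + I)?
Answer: I*√10547 ≈ 102.7*I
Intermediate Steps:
I = -317 (I = -11884 + 11567 = -317)
√(11*(-930) + I) = √(11*(-930) - 317) = √(-10230 - 317) = √(-10547) = I*√10547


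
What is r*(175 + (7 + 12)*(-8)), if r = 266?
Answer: 6118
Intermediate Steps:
r*(175 + (7 + 12)*(-8)) = 266*(175 + (7 + 12)*(-8)) = 266*(175 + 19*(-8)) = 266*(175 - 152) = 266*23 = 6118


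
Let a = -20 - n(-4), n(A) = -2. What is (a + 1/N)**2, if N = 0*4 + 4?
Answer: 5041/16 ≈ 315.06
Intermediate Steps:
N = 4 (N = 0 + 4 = 4)
a = -18 (a = -20 - 1*(-2) = -20 + 2 = -18)
(a + 1/N)**2 = (-18 + 1/4)**2 = (-71/4)**2 = 5041/16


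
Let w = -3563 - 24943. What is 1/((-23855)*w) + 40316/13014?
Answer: 4569218095349/1474943056470 ≈ 3.0979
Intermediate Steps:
w = -28506
1/((-23855)*w) + 40316/13014 = 1/(-23855*(-28506)) + 40316/13014 = -1/23855*(-1/28506) + 40316*(1/13014) = 1/680010630 + 20158/6507 = 4569218095349/1474943056470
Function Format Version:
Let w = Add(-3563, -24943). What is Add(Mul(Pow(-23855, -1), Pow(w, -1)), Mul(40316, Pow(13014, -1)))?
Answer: Rational(4569218095349, 1474943056470) ≈ 3.0979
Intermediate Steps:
w = -28506
Add(Mul(Pow(-23855, -1), Pow(w, -1)), Mul(40316, Pow(13014, -1))) = Add(Mul(Pow(-23855, -1), Pow(-28506, -1)), Mul(40316, Pow(13014, -1))) = Add(Mul(Rational(-1, 23855), Rational(-1, 28506)), Mul(40316, Rational(1, 13014))) = Add(Rational(1, 680010630), Rational(20158, 6507)) = Rational(4569218095349, 1474943056470)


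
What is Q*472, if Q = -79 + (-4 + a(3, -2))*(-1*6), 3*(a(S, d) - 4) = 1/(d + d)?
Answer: -37052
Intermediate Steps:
a(S, d) = 4 + 1/(6*d) (a(S, d) = 4 + 1/(3*(d + d)) = 4 + 1/(3*((2*d))) = 4 + (1/(2*d))/3 = 4 + 1/(6*d))
Q = -157/2 (Q = -79 + (-4 + (4 + (⅙)/(-2)))*(-1*6) = -79 + (-4 + (4 + (⅙)*(-½)))*(-6) = -79 + (-4 + (4 - 1/12))*(-6) = -79 + (-4 + 47/12)*(-6) = -79 - 1/12*(-6) = -79 + ½ = -157/2 ≈ -78.500)
Q*472 = -157/2*472 = -37052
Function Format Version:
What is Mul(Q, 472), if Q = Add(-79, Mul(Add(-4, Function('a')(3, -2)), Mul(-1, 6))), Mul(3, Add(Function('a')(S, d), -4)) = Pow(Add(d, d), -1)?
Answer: -37052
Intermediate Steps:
Function('a')(S, d) = Add(4, Mul(Rational(1, 6), Pow(d, -1))) (Function('a')(S, d) = Add(4, Mul(Rational(1, 3), Pow(Add(d, d), -1))) = Add(4, Mul(Rational(1, 3), Pow(Mul(2, d), -1))) = Add(4, Mul(Rational(1, 3), Mul(Rational(1, 2), Pow(d, -1)))) = Add(4, Mul(Rational(1, 6), Pow(d, -1))))
Q = Rational(-157, 2) (Q = Add(-79, Mul(Add(-4, Add(4, Mul(Rational(1, 6), Pow(-2, -1)))), Mul(-1, 6))) = Add(-79, Mul(Add(-4, Add(4, Mul(Rational(1, 6), Rational(-1, 2)))), -6)) = Add(-79, Mul(Add(-4, Add(4, Rational(-1, 12))), -6)) = Add(-79, Mul(Add(-4, Rational(47, 12)), -6)) = Add(-79, Mul(Rational(-1, 12), -6)) = Add(-79, Rational(1, 2)) = Rational(-157, 2) ≈ -78.500)
Mul(Q, 472) = Mul(Rational(-157, 2), 472) = -37052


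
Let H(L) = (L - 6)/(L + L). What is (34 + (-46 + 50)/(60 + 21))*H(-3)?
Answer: 1379/27 ≈ 51.074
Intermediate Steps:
H(L) = (-6 + L)/(2*L) (H(L) = (-6 + L)/((2*L)) = (-6 + L)*(1/(2*L)) = (-6 + L)/(2*L))
(34 + (-46 + 50)/(60 + 21))*H(-3) = (34 + (-46 + 50)/(60 + 21))*((½)*(-6 - 3)/(-3)) = (34 + 4/81)*((½)*(-⅓)*(-9)) = (34 + 4*(1/81))*(3/2) = (34 + 4/81)*(3/2) = (2758/81)*(3/2) = 1379/27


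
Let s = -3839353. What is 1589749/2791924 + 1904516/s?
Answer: 786343663613/10719181785172 ≈ 0.073359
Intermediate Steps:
1589749/2791924 + 1904516/s = 1589749/2791924 + 1904516/(-3839353) = 1589749*(1/2791924) + 1904516*(-1/3839353) = 1589749/2791924 - 1904516/3839353 = 786343663613/10719181785172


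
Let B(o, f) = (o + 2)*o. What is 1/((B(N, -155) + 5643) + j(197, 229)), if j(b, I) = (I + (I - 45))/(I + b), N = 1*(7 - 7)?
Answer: 426/2404331 ≈ 0.00017718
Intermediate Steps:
N = 0 (N = 1*0 = 0)
j(b, I) = (-45 + 2*I)/(I + b) (j(b, I) = (I + (-45 + I))/(I + b) = (-45 + 2*I)/(I + b))
B(o, f) = o*(2 + o) (B(o, f) = (2 + o)*o = o*(2 + o))
1/((B(N, -155) + 5643) + j(197, 229)) = 1/((0*(2 + 0) + 5643) + (-45 + 2*229)/(229 + 197)) = 1/((0*2 + 5643) + (-45 + 458)/426) = 1/((0 + 5643) + (1/426)*413) = 1/(5643 + 413/426) = 1/(2404331/426) = 426/2404331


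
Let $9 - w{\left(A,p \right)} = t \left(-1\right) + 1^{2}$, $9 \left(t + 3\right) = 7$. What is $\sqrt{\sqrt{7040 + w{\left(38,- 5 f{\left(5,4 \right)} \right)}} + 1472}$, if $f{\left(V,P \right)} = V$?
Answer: $\frac{\sqrt{13248 + 6 \sqrt{15853}}}{3} \approx 39.445$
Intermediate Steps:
$t = - \frac{20}{9}$ ($t = -3 + \frac{1}{9} \cdot 7 = -3 + \frac{7}{9} = - \frac{20}{9} \approx -2.2222$)
$w{\left(A,p \right)} = \frac{52}{9}$ ($w{\left(A,p \right)} = 9 - \left(\left(- \frac{20}{9}\right) \left(-1\right) + 1^{2}\right) = 9 - \left(\frac{20}{9} + 1\right) = 9 - \frac{29}{9} = \frac{52}{9}$)
$\sqrt{\sqrt{7040 + w{\left(38,- 5 f{\left(5,4 \right)} \right)}} + 1472} = \sqrt{\sqrt{7040 + \frac{52}{9}} + 1472} = \sqrt{\sqrt{\frac{63412}{9}} + 1472} = \sqrt{\frac{2 \sqrt{15853}}{3} + 1472} = \sqrt{1472 + \frac{2 \sqrt{15853}}{3}}$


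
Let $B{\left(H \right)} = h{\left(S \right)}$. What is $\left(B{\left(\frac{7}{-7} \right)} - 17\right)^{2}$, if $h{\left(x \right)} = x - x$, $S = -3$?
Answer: $289$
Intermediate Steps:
$h{\left(x \right)} = 0$
$B{\left(H \right)} = 0$
$\left(B{\left(\frac{7}{-7} \right)} - 17\right)^{2} = \left(0 - 17\right)^{2} = \left(-17\right)^{2} = 289$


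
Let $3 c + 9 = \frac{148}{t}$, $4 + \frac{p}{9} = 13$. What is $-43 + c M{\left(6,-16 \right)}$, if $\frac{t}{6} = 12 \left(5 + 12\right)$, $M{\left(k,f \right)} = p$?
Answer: $- \frac{9613}{34} \approx -282.74$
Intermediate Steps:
$p = 81$ ($p = -36 + 9 \cdot 13 = -36 + 117 = 81$)
$M{\left(k,f \right)} = 81$
$t = 1224$ ($t = 6 \cdot 12 \left(5 + 12\right) = 6 \cdot 12 \cdot 17 = 6 \cdot 204 = 1224$)
$c = - \frac{2717}{918}$ ($c = -3 + \frac{148 \cdot \frac{1}{1224}}{3} = -3 + \frac{1}{3} \cdot \frac{37}{306} = -3 + \frac{37}{918} = - \frac{2717}{918} \approx -2.9597$)
$-43 + c M{\left(6,-16 \right)} = -43 - \frac{8151}{34} = - \frac{9613}{34}$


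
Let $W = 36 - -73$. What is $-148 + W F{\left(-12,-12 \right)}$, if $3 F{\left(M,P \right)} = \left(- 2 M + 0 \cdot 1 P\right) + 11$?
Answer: $\frac{3371}{3} \approx 1123.7$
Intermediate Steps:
$W = 109$ ($W = 36 + 73 = 109$)
$F{\left(M,P \right)} = \frac{11}{3} - \frac{2 M}{3}$ ($F{\left(M,P \right)} = \frac{\left(- 2 M + 0 \cdot 1 P\right) + 11}{3} = \frac{\left(- 2 M + 0 P\right) + 11}{3} = \frac{\left(- 2 M + 0\right) + 11}{3} = \frac{- 2 M + 11}{3} = \frac{11 - 2 M}{3} = \frac{11}{3} - \frac{2 M}{3}$)
$-148 + W F{\left(-12,-12 \right)} = -148 + 109 \left(\frac{11}{3} - -8\right) = -148 + 109 \left(\frac{11}{3} + 8\right) = -148 + 109 \cdot \frac{35}{3} = -148 + \frac{3815}{3} = \frac{3371}{3}$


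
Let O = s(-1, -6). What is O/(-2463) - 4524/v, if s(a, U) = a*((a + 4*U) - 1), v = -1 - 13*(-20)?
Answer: -11149346/637917 ≈ -17.478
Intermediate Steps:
v = 259 (v = -1 + 260 = 259)
s(a, U) = a*(-1 + a + 4*U)
O = 26 (O = -(-1 - 1 + 4*(-6)) = -(-1 - 1 - 24) = -1*(-26) = 26)
O/(-2463) - 4524/v = 26/(-2463) - 4524/259 = 26*(-1/2463) - 4524*1/259 = -26/2463 - 4524/259 = -11149346/637917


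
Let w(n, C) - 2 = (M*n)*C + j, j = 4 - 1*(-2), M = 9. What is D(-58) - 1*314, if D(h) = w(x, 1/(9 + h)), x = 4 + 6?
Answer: -15084/49 ≈ -307.84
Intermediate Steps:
x = 10
j = 6 (j = 4 + 2 = 6)
w(n, C) = 8 + 9*C*n (w(n, C) = 2 + ((9*n)*C + 6) = 2 + (9*C*n + 6) = 2 + (6 + 9*C*n) = 8 + 9*C*n)
D(h) = 8 + 90/(9 + h) (D(h) = 8 + 9*10/(9 + h) = 8 + 90/(9 + h))
D(-58) - 1*314 = 2*(81 + 4*(-58))/(9 - 58) - 1*314 = 2*(81 - 232)/(-49) - 314 = 2*(-1/49)*(-151) - 314 = 302/49 - 314 = -15084/49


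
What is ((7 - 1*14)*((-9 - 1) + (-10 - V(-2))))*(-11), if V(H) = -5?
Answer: -1155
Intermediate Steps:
((7 - 1*14)*((-9 - 1) + (-10 - V(-2))))*(-11) = ((7 - 1*14)*((-9 - 1) + (-10 - 1*(-5))))*(-11) = ((7 - 14)*(-10 + (-10 + 5)))*(-11) = -7*(-10 - 5)*(-11) = -7*(-15)*(-11) = 105*(-11) = -1155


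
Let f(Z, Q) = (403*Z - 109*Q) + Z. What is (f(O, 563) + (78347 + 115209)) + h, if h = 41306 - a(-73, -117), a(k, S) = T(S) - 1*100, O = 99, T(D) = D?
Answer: 213708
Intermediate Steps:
f(Z, Q) = -109*Q + 404*Z (f(Z, Q) = (-109*Q + 403*Z) + Z = -109*Q + 404*Z)
a(k, S) = -100 + S (a(k, S) = S - 1*100 = S - 100 = -100 + S)
h = 41523 (h = 41306 - (-100 - 117) = 41306 - 1*(-217) = 41306 + 217 = 41523)
(f(O, 563) + (78347 + 115209)) + h = ((-109*563 + 404*99) + (78347 + 115209)) + 41523 = ((-61367 + 39996) + 193556) + 41523 = (-21371 + 193556) + 41523 = 172185 + 41523 = 213708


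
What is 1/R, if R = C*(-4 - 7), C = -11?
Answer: 1/121 ≈ 0.0082645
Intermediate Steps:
R = 121 (R = -11*(-4 - 7) = -11*(-11) = 121)
1/R = 1/121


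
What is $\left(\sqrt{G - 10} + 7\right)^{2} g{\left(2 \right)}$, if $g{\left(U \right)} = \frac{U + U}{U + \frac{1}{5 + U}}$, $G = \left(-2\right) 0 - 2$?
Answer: $\frac{1036}{15} + \frac{784 i \sqrt{3}}{15} \approx 69.067 + 90.529 i$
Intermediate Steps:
$G = -2$ ($G = 0 - 2 = -2$)
$g{\left(U \right)} = \frac{2 U}{U + \frac{1}{5 + U}}$
$\left(\sqrt{G - 10} + 7\right)^{2} g{\left(2 \right)} = \left(\sqrt{-2 - 10} + 7\right)^{2} \cdot 2 \cdot 2 \frac{1}{1 + 2^{2} + 5 \cdot 2} \left(5 + 2\right) = \left(\sqrt{-12} + 7\right)^{2} \cdot 2 \cdot 2 \frac{1}{1 + 4 + 10} \cdot 7 = \left(2 i \sqrt{3} + 7\right)^{2} \cdot 2 \cdot 2 \cdot \frac{1}{15} \cdot 7 = \left(7 + 2 i \sqrt{3}\right)^{2} \cdot 2 \cdot 2 \cdot \frac{1}{15} \cdot 7 = \left(7 + 2 i \sqrt{3}\right)^{2} \cdot \frac{28}{15} = \frac{28 \left(7 + 2 i \sqrt{3}\right)^{2}}{15}$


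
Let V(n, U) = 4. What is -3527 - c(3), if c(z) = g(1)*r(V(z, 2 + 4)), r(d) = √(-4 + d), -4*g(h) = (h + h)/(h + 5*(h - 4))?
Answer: -3527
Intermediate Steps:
g(h) = -h/(2*(-20 + 6*h)) (g(h) = -(h + h)/(4*(h + 5*(h - 4))) = -2*h/(4*(h + 5*(-4 + h))) = -2*h/(4*(h + (-20 + 5*h))) = -2*h/(4*(-20 + 6*h)) = -h/(2*(-20 + 6*h)))
c(z) = 0 (c(z) = (-1*1/(-40 + 12*1))*√(-4 + 4) = (-1*1/(-40 + 12))*√0 = -1*1/(-28)*0 = -1*1*(-1/28)*0 = (1/28)*0 = 0)
-3527 - c(3) = -3527 - 1*0 = -3527 + 0 = -3527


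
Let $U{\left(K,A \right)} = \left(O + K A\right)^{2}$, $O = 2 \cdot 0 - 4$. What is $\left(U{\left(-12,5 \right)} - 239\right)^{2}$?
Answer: $14876449$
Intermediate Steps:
$O = -4$ ($O = 0 - 4 = -4$)
$U{\left(K,A \right)} = \left(-4 + A K\right)^{2}$ ($U{\left(K,A \right)} = \left(-4 + K A\right)^{2} = \left(-4 + A K\right)^{2}$)
$\left(U{\left(-12,5 \right)} - 239\right)^{2} = \left(\left(-4 + 5 \left(-12\right)\right)^{2} - 239\right)^{2} = \left(\left(-4 - 60\right)^{2} - 239\right)^{2} = \left(\left(-64\right)^{2} - 239\right)^{2} = \left(4096 - 239\right)^{2} = 3857^{2} = 14876449$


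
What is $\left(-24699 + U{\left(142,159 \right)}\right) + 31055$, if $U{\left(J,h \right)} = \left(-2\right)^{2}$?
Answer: $6360$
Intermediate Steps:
$U{\left(J,h \right)} = 4$
$\left(-24699 + U{\left(142,159 \right)}\right) + 31055 = \left(-24699 + 4\right) + 31055 = -24695 + 31055 = 6360$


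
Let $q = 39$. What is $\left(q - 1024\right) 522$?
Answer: $-514170$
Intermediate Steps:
$\left(q - 1024\right) 522 = \left(39 - 1024\right) 522 = \left(-985\right) 522 = -514170$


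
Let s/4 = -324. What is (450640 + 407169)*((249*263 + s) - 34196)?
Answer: 25729980955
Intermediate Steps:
s = -1296 (s = 4*(-324) = -1296)
(450640 + 407169)*((249*263 + s) - 34196) = (450640 + 407169)*((249*263 - 1296) - 34196) = 857809*((65487 - 1296) - 34196) = 857809*(64191 - 34196) = 857809*29995 = 25729980955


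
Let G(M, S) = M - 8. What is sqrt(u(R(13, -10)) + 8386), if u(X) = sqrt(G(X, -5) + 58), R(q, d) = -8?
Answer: sqrt(8386 + sqrt(42)) ≈ 91.610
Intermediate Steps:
G(M, S) = -8 + M
u(X) = sqrt(50 + X) (u(X) = sqrt((-8 + X) + 58) = sqrt(50 + X))
sqrt(u(R(13, -10)) + 8386) = sqrt(sqrt(50 - 8) + 8386) = sqrt(sqrt(42) + 8386) = sqrt(8386 + sqrt(42))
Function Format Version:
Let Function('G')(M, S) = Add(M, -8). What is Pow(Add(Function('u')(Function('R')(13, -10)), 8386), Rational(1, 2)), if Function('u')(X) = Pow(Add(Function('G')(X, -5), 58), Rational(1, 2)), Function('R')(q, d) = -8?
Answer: Pow(Add(8386, Pow(42, Rational(1, 2))), Rational(1, 2)) ≈ 91.610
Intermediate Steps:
Function('G')(M, S) = Add(-8, M)
Function('u')(X) = Pow(Add(50, X), Rational(1, 2)) (Function('u')(X) = Pow(Add(Add(-8, X), 58), Rational(1, 2)) = Pow(Add(50, X), Rational(1, 2)))
Pow(Add(Function('u')(Function('R')(13, -10)), 8386), Rational(1, 2)) = Pow(Add(Pow(Add(50, -8), Rational(1, 2)), 8386), Rational(1, 2)) = Pow(Add(Pow(42, Rational(1, 2)), 8386), Rational(1, 2)) = Pow(Add(8386, Pow(42, Rational(1, 2))), Rational(1, 2))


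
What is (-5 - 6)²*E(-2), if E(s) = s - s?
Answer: 0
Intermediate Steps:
E(s) = 0
(-5 - 6)²*E(-2) = (-5 - 6)²*0 = (-11)²*0 = 121*0 = 0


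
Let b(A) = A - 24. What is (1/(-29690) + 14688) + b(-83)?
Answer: 432909889/29690 ≈ 14581.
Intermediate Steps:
b(A) = -24 + A
(1/(-29690) + 14688) + b(-83) = (1/(-29690) + 14688) + (-24 - 83) = (-1/29690 + 14688) - 107 = 436086719/29690 - 107 = 432909889/29690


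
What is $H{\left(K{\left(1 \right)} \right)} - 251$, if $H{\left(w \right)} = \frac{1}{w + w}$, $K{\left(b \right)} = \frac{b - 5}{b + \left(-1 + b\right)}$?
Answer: $- \frac{2009}{8} \approx -251.13$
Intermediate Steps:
$K{\left(b \right)} = \frac{-5 + b}{-1 + 2 b}$
$H{\left(w \right)} = \frac{1}{2 w}$
$H{\left(K{\left(1 \right)} \right)} - 251 = \frac{1}{2 \frac{-5 + 1}{-1 + 2 \cdot 1}} - 251 = \frac{1}{2 \frac{1}{-1 + 2} \left(-4\right)} - 251 = \frac{1}{2 \cdot 1^{-1} \left(-4\right)} - 251 = \frac{1}{2 \cdot 1 \left(-4\right)} - 251 = \frac{1}{2 \left(-4\right)} - 251 = \frac{1}{2} \left(- \frac{1}{4}\right) - 251 = - \frac{1}{8} - 251 = - \frac{2009}{8}$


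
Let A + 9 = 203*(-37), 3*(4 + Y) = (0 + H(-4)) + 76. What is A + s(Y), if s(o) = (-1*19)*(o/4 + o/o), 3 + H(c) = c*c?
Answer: -91931/12 ≈ -7660.9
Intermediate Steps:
H(c) = -3 + c² (H(c) = -3 + c*c = -3 + c²)
Y = 77/3 (Y = -4 + ((0 + (-3 + (-4)²)) + 76)/3 = -4 + ((0 + (-3 + 16)) + 76)/3 = -4 + ((0 + 13) + 76)/3 = -4 + (13 + 76)/3 = -4 + (⅓)*89 = -4 + 89/3 = 77/3 ≈ 25.667)
A = -7520 (A = -9 + 203*(-37) = -9 - 7511 = -7520)
s(o) = -19 - 19*o/4 (s(o) = -19*(o*(¼) + 1) = -19*(o/4 + 1) = -19*(1 + o/4) = -19 - 19*o/4)
A + s(Y) = -7520 + (-19 - 19/4*77/3) = -7520 + (-19 - 1463/12) = -7520 - 1691/12 = -91931/12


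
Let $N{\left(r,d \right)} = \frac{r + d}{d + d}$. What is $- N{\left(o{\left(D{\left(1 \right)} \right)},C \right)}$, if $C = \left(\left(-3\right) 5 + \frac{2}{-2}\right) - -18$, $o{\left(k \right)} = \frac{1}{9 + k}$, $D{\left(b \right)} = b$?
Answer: $- \frac{21}{40} \approx -0.525$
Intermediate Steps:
$C = 2$ ($C = \left(-15 + 2 \left(- \frac{1}{2}\right)\right) + 18 = \left(-15 - 1\right) + 18 = -16 + 18 = 2$)
$N{\left(r,d \right)} = \frac{d + r}{2 d}$
$- N{\left(o{\left(D{\left(1 \right)} \right)},C \right)} = - \frac{2 + \frac{1}{9 + 1}}{2 \cdot 2} = - \frac{2 + \frac{1}{10}}{2 \cdot 2} = - \frac{21}{2 \cdot 2 \cdot 10} = \left(-1\right) \frac{21}{40} = - \frac{21}{40}$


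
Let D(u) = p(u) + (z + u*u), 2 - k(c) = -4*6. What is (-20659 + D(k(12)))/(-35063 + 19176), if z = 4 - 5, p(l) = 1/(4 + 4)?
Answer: 159871/127096 ≈ 1.2579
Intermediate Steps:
p(l) = ⅛ (p(l) = 1/8 = ⅛)
z = -1
k(c) = 26 (k(c) = 2 - (-4)*6 = 2 - 1*(-24) = 2 + 24 = 26)
D(u) = -7/8 + u² (D(u) = ⅛ + (-1 + u*u) = ⅛ + (-1 + u²) = -7/8 + u²)
(-20659 + D(k(12)))/(-35063 + 19176) = (-20659 + (-7/8 + 26²))/(-35063 + 19176) = (-20659 + (-7/8 + 676))/(-15887) = (-20659 + 5401/8)*(-1/15887) = -159871/8*(-1/15887) = 159871/127096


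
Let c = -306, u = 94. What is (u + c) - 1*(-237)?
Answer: 25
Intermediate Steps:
(u + c) - 1*(-237) = (94 - 306) - 1*(-237) = -212 + 237 = 25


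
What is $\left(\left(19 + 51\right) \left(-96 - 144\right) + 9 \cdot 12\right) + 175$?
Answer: $-16517$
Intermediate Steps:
$\left(\left(19 + 51\right) \left(-96 - 144\right) + 9 \cdot 12\right) + 175 = \left(70 \left(-240\right) + 108\right) + 175 = \left(-16800 + 108\right) + 175 = -16692 + 175 = -16517$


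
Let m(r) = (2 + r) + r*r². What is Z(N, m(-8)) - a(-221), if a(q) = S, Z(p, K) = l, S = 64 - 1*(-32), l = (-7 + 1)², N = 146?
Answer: -60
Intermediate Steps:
l = 36 (l = (-6)² = 36)
S = 96 (S = 64 + 32 = 96)
m(r) = 2 + r + r³ (m(r) = (2 + r) + r³ = 2 + r + r³)
Z(p, K) = 36
a(q) = 96
Z(N, m(-8)) - a(-221) = 36 - 1*96 = 36 - 96 = -60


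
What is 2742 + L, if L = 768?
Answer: 3510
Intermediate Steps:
2742 + L = 2742 + 768 = 3510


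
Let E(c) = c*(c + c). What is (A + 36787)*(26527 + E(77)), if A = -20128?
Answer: 639455715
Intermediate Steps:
E(c) = 2*c² (E(c) = c*(2*c) = 2*c²)
(A + 36787)*(26527 + E(77)) = (-20128 + 36787)*(26527 + 2*77²) = 16659*(26527 + 2*5929) = 16659*(26527 + 11858) = 16659*38385 = 639455715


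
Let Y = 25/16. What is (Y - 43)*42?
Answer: -13923/8 ≈ -1740.4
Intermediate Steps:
Y = 25/16 (Y = 25*(1/16) = 25/16 ≈ 1.5625)
(Y - 43)*42 = (25/16 - 43)*42 = -663/16*42 = -13923/8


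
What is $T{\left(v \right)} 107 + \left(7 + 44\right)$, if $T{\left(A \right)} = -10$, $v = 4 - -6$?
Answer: $-1019$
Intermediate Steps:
$v = 10$ ($v = 4 + 6 = 10$)
$T{\left(v \right)} 107 + \left(7 + 44\right) = \left(-10\right) 107 + \left(7 + 44\right) = -1070 + 51 = -1019$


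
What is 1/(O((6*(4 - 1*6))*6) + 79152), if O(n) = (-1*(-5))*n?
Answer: 1/78792 ≈ 1.2692e-5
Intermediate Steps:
O(n) = 5*n
1/(O((6*(4 - 1*6))*6) + 79152) = 1/(5*((6*(4 - 1*6))*6) + 79152) = 1/(5*((6*(4 - 6))*6) + 79152) = 1/(5*((6*(-2))*6) + 79152) = 1/(5*(-12*6) + 79152) = 1/(5*(-72) + 79152) = 1/(-360 + 79152) = 1/78792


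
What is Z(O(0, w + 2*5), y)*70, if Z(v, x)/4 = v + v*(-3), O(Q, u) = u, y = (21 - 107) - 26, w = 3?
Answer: -7280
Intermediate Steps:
y = -112 (y = -86 - 26 = -112)
Z(v, x) = -8*v (Z(v, x) = 4*(v + v*(-3)) = 4*(v - 3*v) = 4*(-2*v) = -8*v)
Z(O(0, w + 2*5), y)*70 = -8*(3 + 2*5)*70 = -8*(3 + 10)*70 = -8*13*70 = -104*70 = -7280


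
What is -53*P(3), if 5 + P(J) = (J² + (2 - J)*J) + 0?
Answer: -53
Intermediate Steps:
P(J) = -5 + J² + J*(2 - J) (P(J) = -5 + ((J² + (2 - J)*J) + 0) = -5 + ((J² + J*(2 - J)) + 0) = -5 + (J² + J*(2 - J)) = -5 + J² + J*(2 - J))
-53*P(3) = -53*(-5 + 2*3) = -53*(-5 + 6) = -53*1 = -53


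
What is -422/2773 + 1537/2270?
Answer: 3304161/6294710 ≈ 0.52491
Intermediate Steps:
-422/2773 + 1537/2270 = 3304161/6294710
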